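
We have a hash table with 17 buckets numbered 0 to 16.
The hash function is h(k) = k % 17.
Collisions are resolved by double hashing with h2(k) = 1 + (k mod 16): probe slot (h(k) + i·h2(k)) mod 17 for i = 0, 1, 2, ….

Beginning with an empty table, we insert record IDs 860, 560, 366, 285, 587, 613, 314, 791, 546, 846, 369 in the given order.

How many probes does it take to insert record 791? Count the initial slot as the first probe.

860 hashes to 10; slot 10 is free → place at 10.
560 hashes to 16; slot 16 is free → place at 16.
366 hashes to 9; slot 9 is free → place at 9.
285 hashes to 13; slot 13 is free → place at 13.
587 hashes to 9, h2=12; 9 taken → place at 4.
613 hashes to 1; slot 1 is free → place at 1.
314 hashes to 8; slot 8 is free → place at 8.
791 hashes to 9, h2=8; 9 taken → place at 0.
546 hashes to 2; slot 2 is free → place at 2.
846 hashes to 13, h2=15; 13 taken → place at 11.
369 hashes to 12; slot 12 is free → place at 12.
Table: [791, 613, 546, ∅, 587, ∅, ∅, ∅, 314, 366, 860, 846, 369, 285, ∅, ∅, 560]

2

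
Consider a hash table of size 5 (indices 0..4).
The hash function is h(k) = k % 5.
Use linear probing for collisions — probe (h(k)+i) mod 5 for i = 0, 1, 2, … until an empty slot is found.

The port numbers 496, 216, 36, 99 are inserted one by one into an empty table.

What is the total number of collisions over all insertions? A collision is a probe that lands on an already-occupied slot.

496: h=1 -> slot 1
216: h=1, probe 1,2 -> slot 2
36: h=1, probe 1,2,3 -> slot 3
99: h=4 -> slot 4
Table: [., 496, 216, 36, 99]

3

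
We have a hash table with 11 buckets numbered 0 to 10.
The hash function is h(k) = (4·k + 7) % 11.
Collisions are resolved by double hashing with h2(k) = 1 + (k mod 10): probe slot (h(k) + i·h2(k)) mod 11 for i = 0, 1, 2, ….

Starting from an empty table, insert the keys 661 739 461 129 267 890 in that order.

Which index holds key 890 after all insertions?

5

Insert 661: h=0, slot 0 empty => index 0.
Insert 739: h=4, slot 4 empty => index 4.
Insert 461: h=3, slot 3 empty => index 3.
Insert 129: h=6, slot 6 empty => index 6.
Insert 267: h=8, slot 8 empty => index 8.
Insert 890: h=3, h2=1, slots 3,4 occupied => index 5.
Table: [661, ., ., 461, 739, 890, 129, ., 267, ., .]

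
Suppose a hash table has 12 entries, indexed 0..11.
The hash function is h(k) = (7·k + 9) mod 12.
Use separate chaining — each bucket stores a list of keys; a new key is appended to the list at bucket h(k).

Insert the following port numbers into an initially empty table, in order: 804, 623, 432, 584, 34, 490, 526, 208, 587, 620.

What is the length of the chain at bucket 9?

2

804 → bucket 9
623 → bucket 2
432 → bucket 9 (collision)
584 → bucket 5
34 → bucket 7
490 → bucket 7 (collision)
526 → bucket 7 (collision)
208 → bucket 1
587 → bucket 2 (collision)
620 → bucket 5 (collision)
Final buckets:
0: -
1: 208
2: 623 -> 587
3: -
4: -
5: 584 -> 620
6: -
7: 34 -> 490 -> 526
8: -
9: 804 -> 432
10: -
11: -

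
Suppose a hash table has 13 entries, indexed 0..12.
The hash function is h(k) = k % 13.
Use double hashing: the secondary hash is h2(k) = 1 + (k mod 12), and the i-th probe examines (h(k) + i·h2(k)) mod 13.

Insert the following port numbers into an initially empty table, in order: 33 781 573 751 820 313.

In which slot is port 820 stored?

6

33: h=7 → slot 7
781: h=1 → slot 1
573: h=1, h2=10, probe 1,11 → slot 11
751: h=10 → slot 10
820: h=1, h2=5, probe 1,6 → slot 6
313: h=1, h2=2, probe 1,3 → slot 3
Table: [—, 781, —, 313, —, —, 820, 33, —, —, 751, 573, —]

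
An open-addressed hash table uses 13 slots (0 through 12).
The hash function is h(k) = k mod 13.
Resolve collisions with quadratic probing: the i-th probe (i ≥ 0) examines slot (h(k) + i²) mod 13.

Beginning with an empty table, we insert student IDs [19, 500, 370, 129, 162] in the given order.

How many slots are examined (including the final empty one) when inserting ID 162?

4

Insert 19: h=6, slot 6 empty → index 6.
Insert 500: h=6, slot 6 occupied → index 7.
Insert 370: h=6, slots 6,7 occupied → index 10.
Insert 129: h=12, slot 12 empty → index 12.
Insert 162: h=6, slots 6,7,10 occupied → index 2.
Table: [-, -, 162, -, -, -, 19, 500, -, -, 370, -, 129]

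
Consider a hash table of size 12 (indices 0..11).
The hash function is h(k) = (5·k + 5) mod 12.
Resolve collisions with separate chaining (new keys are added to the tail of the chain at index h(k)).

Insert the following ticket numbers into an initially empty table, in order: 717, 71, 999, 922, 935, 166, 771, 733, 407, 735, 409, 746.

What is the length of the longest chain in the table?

3

Insert 717: h=2, bucket 2 empty → new chain.
Insert 71: h=0, bucket 0 empty → new chain.
Insert 999: h=8, bucket 8 empty → new chain.
Insert 922: h=7, bucket 7 empty → new chain.
Insert 935: h=0, bucket 0 nonempty → append to chain.
Insert 166: h=7, bucket 7 nonempty → append to chain.
Insert 771: h=8, bucket 8 nonempty → append to chain.
Insert 733: h=10, bucket 10 empty → new chain.
Insert 407: h=0, bucket 0 nonempty → append to chain.
Insert 735: h=8, bucket 8 nonempty → append to chain.
Insert 409: h=10, bucket 10 nonempty → append to chain.
Insert 746: h=3, bucket 3 empty → new chain.
Final buckets:
0: 71 -> 935 -> 407
1: -
2: 717
3: 746
4: -
5: -
6: -
7: 922 -> 166
8: 999 -> 771 -> 735
9: -
10: 733 -> 409
11: -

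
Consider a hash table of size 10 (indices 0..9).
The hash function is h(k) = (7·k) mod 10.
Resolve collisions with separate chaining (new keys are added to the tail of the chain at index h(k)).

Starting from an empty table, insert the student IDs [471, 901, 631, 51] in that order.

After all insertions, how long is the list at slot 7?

471 → bucket 7
901 → bucket 7 (collision)
631 → bucket 7 (collision)
51 → bucket 7 (collision)
Final buckets:
0: ∅
1: ∅
2: ∅
3: ∅
4: ∅
5: ∅
6: ∅
7: 471 -> 901 -> 631 -> 51
8: ∅
9: ∅

4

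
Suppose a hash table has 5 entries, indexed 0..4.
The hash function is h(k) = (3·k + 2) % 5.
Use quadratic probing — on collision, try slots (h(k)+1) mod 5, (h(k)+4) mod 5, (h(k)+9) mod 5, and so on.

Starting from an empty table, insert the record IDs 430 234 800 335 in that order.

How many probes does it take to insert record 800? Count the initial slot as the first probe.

2

430: h=2 → slot 2
234: h=4 → slot 4
800: h=2, probe 2,3 → slot 3
335: h=2, probe 2,3,1 → slot 1
Table: [-, 335, 430, 800, 234]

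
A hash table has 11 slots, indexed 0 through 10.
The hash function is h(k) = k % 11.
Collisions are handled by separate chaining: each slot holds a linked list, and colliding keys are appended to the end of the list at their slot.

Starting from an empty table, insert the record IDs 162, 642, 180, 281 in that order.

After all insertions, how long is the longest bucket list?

2

Insert 162: h=8, bucket 8 empty -> new chain.
Insert 642: h=4, bucket 4 empty -> new chain.
Insert 180: h=4, bucket 4 nonempty -> append to chain.
Insert 281: h=6, bucket 6 empty -> new chain.
Final buckets:
0: ∅
1: ∅
2: ∅
3: ∅
4: 642 -> 180
5: ∅
6: 281
7: ∅
8: 162
9: ∅
10: ∅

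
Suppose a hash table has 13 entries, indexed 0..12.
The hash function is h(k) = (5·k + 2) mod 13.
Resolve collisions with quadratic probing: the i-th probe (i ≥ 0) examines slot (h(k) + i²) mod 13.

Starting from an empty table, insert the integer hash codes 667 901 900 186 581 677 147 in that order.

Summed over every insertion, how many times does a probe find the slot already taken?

667 hashes to 9; slot 9 is free → place at 9.
901 hashes to 9; 9 taken → place at 10.
900 hashes to 4; slot 4 is free → place at 4.
186 hashes to 9; 9,10 taken → place at 0.
581 hashes to 8; slot 8 is free → place at 8.
677 hashes to 7; slot 7 is free → place at 7.
147 hashes to 9; 9,10,0 taken → place at 5.
Table: [186, ∅, ∅, ∅, 900, 147, ∅, 677, 581, 667, 901, ∅, ∅]

6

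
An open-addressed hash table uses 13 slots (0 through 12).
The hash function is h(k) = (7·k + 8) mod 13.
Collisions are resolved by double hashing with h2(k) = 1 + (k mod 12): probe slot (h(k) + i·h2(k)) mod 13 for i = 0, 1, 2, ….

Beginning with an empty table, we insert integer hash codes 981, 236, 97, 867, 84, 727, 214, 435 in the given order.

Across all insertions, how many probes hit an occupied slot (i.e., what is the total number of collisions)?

5

Insert 981: h=11, slot 11 empty → index 11.
Insert 236: h=9, slot 9 empty → index 9.
Insert 97: h=11, h2=2, slot 11 occupied → index 0.
Insert 867: h=6, slot 6 empty → index 6.
Insert 84: h=11, h2=1, slot 11 occupied → index 12.
Insert 727: h=1, slot 1 empty → index 1.
Insert 214: h=11, h2=11, slots 11,9 occupied → index 7.
Insert 435: h=11, h2=4, slot 11 occupied → index 2.
Table: [97, 727, 435, -, -, -, 867, 214, -, 236, -, 981, 84]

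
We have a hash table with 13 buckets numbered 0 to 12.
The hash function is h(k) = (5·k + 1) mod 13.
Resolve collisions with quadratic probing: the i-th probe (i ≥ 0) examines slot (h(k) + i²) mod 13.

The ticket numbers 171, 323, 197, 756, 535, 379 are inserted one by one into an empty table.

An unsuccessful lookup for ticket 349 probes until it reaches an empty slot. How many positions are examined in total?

171: h=11 -> slot 11
323: h=4 -> slot 4
197: h=11, probe 11,12 -> slot 12
756: h=11, probe 11,12,2 -> slot 2
535: h=11, probe 11,12,2,7 -> slot 7
379: h=11, probe 11,12,2,7,1 -> slot 1
Table: [_, 379, 756, _, 323, _, _, 535, _, _, _, 171, 197]
Lookup 349: h=4, probe 4,5 → slot 5 empty, not found.

2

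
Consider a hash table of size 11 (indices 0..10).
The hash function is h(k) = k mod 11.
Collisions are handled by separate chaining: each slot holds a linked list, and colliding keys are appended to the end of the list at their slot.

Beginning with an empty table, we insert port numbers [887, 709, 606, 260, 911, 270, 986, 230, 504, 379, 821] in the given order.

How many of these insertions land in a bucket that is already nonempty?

5

Insert 887: h=7, bucket 7 empty → new chain.
Insert 709: h=5, bucket 5 empty → new chain.
Insert 606: h=1, bucket 1 empty → new chain.
Insert 260: h=7, bucket 7 nonempty → append to chain.
Insert 911: h=9, bucket 9 empty → new chain.
Insert 270: h=6, bucket 6 empty → new chain.
Insert 986: h=7, bucket 7 nonempty → append to chain.
Insert 230: h=10, bucket 10 empty → new chain.
Insert 504: h=9, bucket 9 nonempty → append to chain.
Insert 379: h=5, bucket 5 nonempty → append to chain.
Insert 821: h=7, bucket 7 nonempty → append to chain.
Final buckets:
0: ∅
1: 606
2: ∅
3: ∅
4: ∅
5: 709 -> 379
6: 270
7: 887 -> 260 -> 986 -> 821
8: ∅
9: 911 -> 504
10: 230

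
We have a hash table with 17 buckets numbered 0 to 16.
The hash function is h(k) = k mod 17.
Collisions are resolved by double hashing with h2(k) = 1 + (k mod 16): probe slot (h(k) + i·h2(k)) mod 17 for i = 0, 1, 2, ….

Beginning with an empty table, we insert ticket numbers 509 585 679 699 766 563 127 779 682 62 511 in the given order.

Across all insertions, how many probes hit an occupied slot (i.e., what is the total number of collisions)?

5

509 hashes to 16; slot 16 is free => place at 16.
585 hashes to 7; slot 7 is free => place at 7.
679 hashes to 16, h2=8; 16,7 taken => place at 15.
699 hashes to 2; slot 2 is free => place at 2.
766 hashes to 1; slot 1 is free => place at 1.
563 hashes to 2, h2=4; 2 taken => place at 6.
127 hashes to 8; slot 8 is free => place at 8.
779 hashes to 14; slot 14 is free => place at 14.
682 hashes to 2, h2=11; 2 taken => place at 13.
62 hashes to 11; slot 11 is free => place at 11.
511 hashes to 1, h2=16; 1 taken => place at 0.
Table: [511, 766, 699, _, _, _, 563, 585, 127, _, _, 62, _, 682, 779, 679, 509]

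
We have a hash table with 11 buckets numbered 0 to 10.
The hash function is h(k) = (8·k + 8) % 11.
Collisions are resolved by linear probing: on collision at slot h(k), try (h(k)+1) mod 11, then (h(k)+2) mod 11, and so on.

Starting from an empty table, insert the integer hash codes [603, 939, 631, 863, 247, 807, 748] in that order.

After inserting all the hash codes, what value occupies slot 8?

603 hashes to 3; slot 3 is free → place at 3.
939 hashes to 7; slot 7 is free → place at 7.
631 hashes to 7; 7 taken → place at 8.
863 hashes to 4; slot 4 is free → place at 4.
247 hashes to 4; 4 taken → place at 5.
807 hashes to 7; 7,8 taken → place at 9.
748 hashes to 8; 8,9 taken → place at 10.
Table: [-, -, -, 603, 863, 247, -, 939, 631, 807, 748]

631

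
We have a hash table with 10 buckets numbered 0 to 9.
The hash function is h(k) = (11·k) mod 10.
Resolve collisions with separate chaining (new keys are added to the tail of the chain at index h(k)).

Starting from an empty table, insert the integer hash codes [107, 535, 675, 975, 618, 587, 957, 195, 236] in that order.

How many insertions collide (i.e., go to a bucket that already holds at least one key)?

107 → bucket 7
535 → bucket 5
675 → bucket 5 (collision)
975 → bucket 5 (collision)
618 → bucket 8
587 → bucket 7 (collision)
957 → bucket 7 (collision)
195 → bucket 5 (collision)
236 → bucket 6
Final buckets:
0: —
1: —
2: —
3: —
4: —
5: 535 -> 675 -> 975 -> 195
6: 236
7: 107 -> 587 -> 957
8: 618
9: —

5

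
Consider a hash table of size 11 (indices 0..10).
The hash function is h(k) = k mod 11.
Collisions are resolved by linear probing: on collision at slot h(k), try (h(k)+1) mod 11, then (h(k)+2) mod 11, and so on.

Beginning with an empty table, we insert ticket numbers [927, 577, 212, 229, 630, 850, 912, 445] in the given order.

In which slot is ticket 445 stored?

8

927 hashes to 3; slot 3 is free => place at 3.
577 hashes to 5; slot 5 is free => place at 5.
212 hashes to 3; 3 taken => place at 4.
229 hashes to 9; slot 9 is free => place at 9.
630 hashes to 3; 3,4,5 taken => place at 6.
850 hashes to 3; 3,4,5,6 taken => place at 7.
912 hashes to 10; slot 10 is free => place at 10.
445 hashes to 5; 5,6,7 taken => place at 8.
Table: [∅, ∅, ∅, 927, 212, 577, 630, 850, 445, 229, 912]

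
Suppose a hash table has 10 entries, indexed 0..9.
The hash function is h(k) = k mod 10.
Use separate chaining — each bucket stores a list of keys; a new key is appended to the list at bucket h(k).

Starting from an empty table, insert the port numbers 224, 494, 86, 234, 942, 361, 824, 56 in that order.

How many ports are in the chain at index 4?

Insert 224: h=4, bucket 4 empty → new chain.
Insert 494: h=4, bucket 4 nonempty → append to chain.
Insert 86: h=6, bucket 6 empty → new chain.
Insert 234: h=4, bucket 4 nonempty → append to chain.
Insert 942: h=2, bucket 2 empty → new chain.
Insert 361: h=1, bucket 1 empty → new chain.
Insert 824: h=4, bucket 4 nonempty → append to chain.
Insert 56: h=6, bucket 6 nonempty → append to chain.
Final buckets:
0: —
1: 361
2: 942
3: —
4: 224 -> 494 -> 234 -> 824
5: —
6: 86 -> 56
7: —
8: —
9: —

4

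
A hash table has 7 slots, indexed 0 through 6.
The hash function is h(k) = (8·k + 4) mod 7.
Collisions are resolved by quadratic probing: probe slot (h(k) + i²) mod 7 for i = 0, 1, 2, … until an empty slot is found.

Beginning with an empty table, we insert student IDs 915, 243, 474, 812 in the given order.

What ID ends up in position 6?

474

Insert 915: h=2, slot 2 empty → index 2.
Insert 243: h=2, slot 2 occupied → index 3.
Insert 474: h=2, slots 2,3 occupied → index 6.
Insert 812: h=4, slot 4 empty → index 4.
Table: [_, _, 915, 243, 812, _, 474]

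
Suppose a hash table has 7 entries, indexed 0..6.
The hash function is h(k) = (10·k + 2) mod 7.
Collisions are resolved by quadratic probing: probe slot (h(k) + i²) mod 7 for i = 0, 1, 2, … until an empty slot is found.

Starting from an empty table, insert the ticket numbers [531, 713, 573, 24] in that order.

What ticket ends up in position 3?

531 hashes to 6; slot 6 is free -> place at 6.
713 hashes to 6; 6 taken -> place at 0.
573 hashes to 6; 6,0 taken -> place at 3.
24 hashes to 4; slot 4 is free -> place at 4.
Table: [713, -, -, 573, 24, -, 531]

573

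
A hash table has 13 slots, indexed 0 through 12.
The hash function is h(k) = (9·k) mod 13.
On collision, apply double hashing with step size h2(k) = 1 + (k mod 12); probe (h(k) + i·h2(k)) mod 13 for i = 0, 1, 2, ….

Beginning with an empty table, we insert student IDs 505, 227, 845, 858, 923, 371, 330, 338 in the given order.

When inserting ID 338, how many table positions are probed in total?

505: h=8 -> slot 8
227: h=2 -> slot 2
845: h=0 -> slot 0
858: h=0, h2=7, probe 0,7 -> slot 7
923: h=0, h2=12, probe 0,12 -> slot 12
371: h=11 -> slot 11
330: h=6 -> slot 6
338: h=0, h2=3, probe 0,3 -> slot 3
Table: [845, ., 227, 338, ., ., 330, 858, 505, ., ., 371, 923]

2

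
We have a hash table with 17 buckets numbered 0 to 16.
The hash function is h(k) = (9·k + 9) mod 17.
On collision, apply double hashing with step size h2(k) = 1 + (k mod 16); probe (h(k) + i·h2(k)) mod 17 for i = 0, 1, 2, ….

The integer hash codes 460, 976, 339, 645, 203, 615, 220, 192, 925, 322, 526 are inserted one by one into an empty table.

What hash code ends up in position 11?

526

Insert 460: h=1, slot 1 empty -> index 1.
Insert 976: h=4, slot 4 empty -> index 4.
Insert 339: h=0, slot 0 empty -> index 0.
Insert 645: h=0, h2=6, slot 0 occupied -> index 6.
Insert 203: h=0, h2=12, slot 0 occupied -> index 12.
Insert 615: h=2, slot 2 empty -> index 2.
Insert 220: h=0, h2=13, slot 0 occupied -> index 13.
Insert 192: h=3, slot 3 empty -> index 3.
Insert 925: h=4, h2=14, slots 4,1 occupied -> index 15.
Insert 322: h=0, h2=3, slots 0,3,6 occupied -> index 9.
Insert 526: h=0, h2=15, slots 0,15,13 occupied -> index 11.
Table: [339, 460, 615, 192, 976, -, 645, -, -, 322, -, 526, 203, 220, -, 925, -]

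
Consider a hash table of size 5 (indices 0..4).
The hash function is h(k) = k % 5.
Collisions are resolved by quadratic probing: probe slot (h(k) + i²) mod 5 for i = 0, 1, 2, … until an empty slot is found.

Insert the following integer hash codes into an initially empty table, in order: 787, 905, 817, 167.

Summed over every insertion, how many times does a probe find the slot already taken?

Insert 787: h=2, slot 2 empty => index 2.
Insert 905: h=0, slot 0 empty => index 0.
Insert 817: h=2, slot 2 occupied => index 3.
Insert 167: h=2, slots 2,3 occupied => index 1.
Table: [905, 167, 787, 817, -]

3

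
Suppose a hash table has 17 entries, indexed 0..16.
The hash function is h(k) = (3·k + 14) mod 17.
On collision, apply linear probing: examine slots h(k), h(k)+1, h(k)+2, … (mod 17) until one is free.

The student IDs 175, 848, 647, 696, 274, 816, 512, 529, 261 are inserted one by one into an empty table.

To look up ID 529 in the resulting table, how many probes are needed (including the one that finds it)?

3

175: h=12 -> slot 12
848: h=8 -> slot 8
647: h=0 -> slot 0
696: h=11 -> slot 11
274: h=3 -> slot 3
816: h=14 -> slot 14
512: h=3, probe 3,4 -> slot 4
529: h=3, probe 3,4,5 -> slot 5
261: h=15 -> slot 15
Table: [647, ∅, ∅, 274, 512, 529, ∅, ∅, 848, ∅, ∅, 696, 175, ∅, 816, 261, ∅]
Lookup 529: h=3, probe 3,4,5 → found at 5.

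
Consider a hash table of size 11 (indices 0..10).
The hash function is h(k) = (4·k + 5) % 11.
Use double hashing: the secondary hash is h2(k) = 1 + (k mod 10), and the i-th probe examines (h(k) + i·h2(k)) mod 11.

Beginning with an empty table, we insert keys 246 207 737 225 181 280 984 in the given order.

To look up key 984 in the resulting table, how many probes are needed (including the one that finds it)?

3

246 hashes to 10; slot 10 is free => place at 10.
207 hashes to 8; slot 8 is free => place at 8.
737 hashes to 5; slot 5 is free => place at 5.
225 hashes to 3; slot 3 is free => place at 3.
181 hashes to 3, h2=2; 3,5 taken => place at 7.
280 hashes to 3, h2=1; 3 taken => place at 4.
984 hashes to 3, h2=5; 3,8 taken => place at 2.
Table: [., ., 984, 225, 280, 737, ., 181, 207, ., 246]
Lookup 984: h=3, h2=5, probe 3,8,2 → found at 2.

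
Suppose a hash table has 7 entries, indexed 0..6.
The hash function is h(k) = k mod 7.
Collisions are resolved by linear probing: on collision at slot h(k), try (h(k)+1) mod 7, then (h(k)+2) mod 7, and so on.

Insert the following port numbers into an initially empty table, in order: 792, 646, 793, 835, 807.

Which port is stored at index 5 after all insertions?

Insert 792: h=1, slot 1 empty → index 1.
Insert 646: h=2, slot 2 empty → index 2.
Insert 793: h=2, slot 2 occupied → index 3.
Insert 835: h=2, slots 2,3 occupied → index 4.
Insert 807: h=2, slots 2,3,4 occupied → index 5.
Table: [—, 792, 646, 793, 835, 807, —]

807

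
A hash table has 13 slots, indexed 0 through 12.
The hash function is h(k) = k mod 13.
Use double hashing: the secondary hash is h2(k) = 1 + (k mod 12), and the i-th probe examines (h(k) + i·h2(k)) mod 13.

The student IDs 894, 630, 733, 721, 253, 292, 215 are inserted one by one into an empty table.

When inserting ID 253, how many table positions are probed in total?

894 hashes to 10; slot 10 is free -> place at 10.
630 hashes to 6; slot 6 is free -> place at 6.
733 hashes to 5; slot 5 is free -> place at 5.
721 hashes to 6, h2=2; 6 taken -> place at 8.
253 hashes to 6, h2=2; 6,8,10 taken -> place at 12.
292 hashes to 6, h2=5; 6 taken -> place at 11.
215 hashes to 7; slot 7 is free -> place at 7.
Table: [∅, ∅, ∅, ∅, ∅, 733, 630, 215, 721, ∅, 894, 292, 253]

4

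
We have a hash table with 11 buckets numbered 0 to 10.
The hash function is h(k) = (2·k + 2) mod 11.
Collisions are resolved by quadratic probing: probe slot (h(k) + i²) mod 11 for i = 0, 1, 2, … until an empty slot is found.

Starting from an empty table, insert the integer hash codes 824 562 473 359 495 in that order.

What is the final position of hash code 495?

824 hashes to 0; slot 0 is free => place at 0.
562 hashes to 4; slot 4 is free => place at 4.
473 hashes to 2; slot 2 is free => place at 2.
359 hashes to 5; slot 5 is free => place at 5.
495 hashes to 2; 2 taken => place at 3.
Table: [824, ∅, 473, 495, 562, 359, ∅, ∅, ∅, ∅, ∅]

3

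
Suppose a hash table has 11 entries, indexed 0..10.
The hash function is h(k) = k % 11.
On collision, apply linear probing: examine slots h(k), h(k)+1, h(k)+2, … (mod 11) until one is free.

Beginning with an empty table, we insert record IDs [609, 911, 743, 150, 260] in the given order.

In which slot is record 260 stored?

Insert 609: h=4, slot 4 empty => index 4.
Insert 911: h=9, slot 9 empty => index 9.
Insert 743: h=6, slot 6 empty => index 6.
Insert 150: h=7, slot 7 empty => index 7.
Insert 260: h=7, slot 7 occupied => index 8.
Table: [—, —, —, —, 609, —, 743, 150, 260, 911, —]

8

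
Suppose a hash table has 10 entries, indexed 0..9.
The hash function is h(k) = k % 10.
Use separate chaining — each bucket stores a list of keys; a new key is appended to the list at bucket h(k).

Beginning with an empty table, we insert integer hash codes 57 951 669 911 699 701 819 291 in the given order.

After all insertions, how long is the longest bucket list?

57 -> bucket 7
951 -> bucket 1
669 -> bucket 9
911 -> bucket 1 (collision)
699 -> bucket 9 (collision)
701 -> bucket 1 (collision)
819 -> bucket 9 (collision)
291 -> bucket 1 (collision)
Final buckets:
0: .
1: 951 -> 911 -> 701 -> 291
2: .
3: .
4: .
5: .
6: .
7: 57
8: .
9: 669 -> 699 -> 819

4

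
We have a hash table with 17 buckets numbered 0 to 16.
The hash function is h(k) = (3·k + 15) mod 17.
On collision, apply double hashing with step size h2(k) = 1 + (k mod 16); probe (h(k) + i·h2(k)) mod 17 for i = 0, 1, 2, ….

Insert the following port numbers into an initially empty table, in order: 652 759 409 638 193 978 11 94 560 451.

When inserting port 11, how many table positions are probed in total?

Insert 652: h=16, slot 16 empty => index 16.
Insert 759: h=14, slot 14 empty => index 14.
Insert 409: h=1, slot 1 empty => index 1.
Insert 638: h=8, slot 8 empty => index 8.
Insert 193: h=16, h2=2, slots 16,1 occupied => index 3.
Insert 978: h=8, h2=3, slot 8 occupied => index 11.
Insert 11: h=14, h2=12, slot 14 occupied => index 9.
Insert 94: h=8, h2=15, slot 8 occupied => index 6.
Insert 560: h=12, slot 12 empty => index 12.
Insert 451: h=8, h2=4, slots 8,12,16,3 occupied => index 7.
Table: [-, 409, -, 193, -, -, 94, 451, 638, 11, -, 978, 560, -, 759, -, 652]

2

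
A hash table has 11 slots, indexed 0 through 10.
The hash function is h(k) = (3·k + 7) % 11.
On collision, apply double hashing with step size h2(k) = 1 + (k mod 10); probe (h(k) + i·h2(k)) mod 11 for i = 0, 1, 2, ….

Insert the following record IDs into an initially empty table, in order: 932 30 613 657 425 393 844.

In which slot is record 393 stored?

3

932 hashes to 9; slot 9 is free → place at 9.
30 hashes to 9, h2=1; 9 taken → place at 10.
613 hashes to 9, h2=4; 9 taken → place at 2.
657 hashes to 9, h2=8; 9 taken → place at 6.
425 hashes to 6, h2=6; 6 taken → place at 1.
393 hashes to 9, h2=4; 9,2,6,10 taken → place at 3.
844 hashes to 9, h2=5; 9,3 taken → place at 8.
Table: [∅, 425, 613, 393, ∅, ∅, 657, ∅, 844, 932, 30]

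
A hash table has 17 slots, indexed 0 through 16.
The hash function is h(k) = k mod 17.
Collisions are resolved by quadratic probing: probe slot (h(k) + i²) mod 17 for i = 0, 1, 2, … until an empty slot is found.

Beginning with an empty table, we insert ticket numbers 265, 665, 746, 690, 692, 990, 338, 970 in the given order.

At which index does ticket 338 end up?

Insert 265: h=10, slot 10 empty => index 10.
Insert 665: h=2, slot 2 empty => index 2.
Insert 746: h=15, slot 15 empty => index 15.
Insert 690: h=10, slot 10 occupied => index 11.
Insert 692: h=12, slot 12 empty => index 12.
Insert 990: h=4, slot 4 empty => index 4.
Insert 338: h=15, slot 15 occupied => index 16.
Insert 970: h=1, slot 1 empty => index 1.
Table: [., 970, 665, ., 990, ., ., ., ., ., 265, 690, 692, ., ., 746, 338]

16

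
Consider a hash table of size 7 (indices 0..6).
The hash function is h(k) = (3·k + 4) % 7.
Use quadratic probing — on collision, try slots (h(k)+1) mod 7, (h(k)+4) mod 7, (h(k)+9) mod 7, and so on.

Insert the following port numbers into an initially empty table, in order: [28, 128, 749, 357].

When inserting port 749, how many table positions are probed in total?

2

Insert 28: h=4, slot 4 empty => index 4.
Insert 128: h=3, slot 3 empty => index 3.
Insert 749: h=4, slot 4 occupied => index 5.
Insert 357: h=4, slots 4,5 occupied => index 1.
Table: [—, 357, —, 128, 28, 749, —]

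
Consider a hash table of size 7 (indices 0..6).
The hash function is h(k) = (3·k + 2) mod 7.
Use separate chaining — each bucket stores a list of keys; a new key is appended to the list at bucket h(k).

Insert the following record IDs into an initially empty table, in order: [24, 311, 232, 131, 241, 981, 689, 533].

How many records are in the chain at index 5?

Insert 24: h=4, bucket 4 empty -> new chain.
Insert 311: h=4, bucket 4 nonempty -> append to chain.
Insert 232: h=5, bucket 5 empty -> new chain.
Insert 131: h=3, bucket 3 empty -> new chain.
Insert 241: h=4, bucket 4 nonempty -> append to chain.
Insert 981: h=5, bucket 5 nonempty -> append to chain.
Insert 689: h=4, bucket 4 nonempty -> append to chain.
Insert 533: h=5, bucket 5 nonempty -> append to chain.
Final buckets:
0: —
1: —
2: —
3: 131
4: 24 -> 311 -> 241 -> 689
5: 232 -> 981 -> 533
6: —

3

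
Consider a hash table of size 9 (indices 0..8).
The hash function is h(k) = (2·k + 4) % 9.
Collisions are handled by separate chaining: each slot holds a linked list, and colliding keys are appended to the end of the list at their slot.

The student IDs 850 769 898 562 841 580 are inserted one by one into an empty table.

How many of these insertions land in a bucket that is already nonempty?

850 -> bucket 3
769 -> bucket 3 (collision)
898 -> bucket 0
562 -> bucket 3 (collision)
841 -> bucket 3 (collision)
580 -> bucket 3 (collision)
Final buckets:
0: 898
1: —
2: —
3: 850 -> 769 -> 562 -> 841 -> 580
4: —
5: —
6: —
7: —
8: —

4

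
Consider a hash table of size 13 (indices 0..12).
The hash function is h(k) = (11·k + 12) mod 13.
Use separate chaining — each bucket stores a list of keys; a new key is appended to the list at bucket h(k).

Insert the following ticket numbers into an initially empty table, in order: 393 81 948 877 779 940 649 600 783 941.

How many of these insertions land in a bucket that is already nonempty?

4

393 -> bucket 6
81 -> bucket 6 (collision)
948 -> bucket 1
877 -> bucket 0
779 -> bucket 1 (collision)
940 -> bucket 4
649 -> bucket 1 (collision)
600 -> bucket 8
783 -> bucket 6 (collision)
941 -> bucket 2
Final buckets:
0: 877
1: 948 -> 779 -> 649
2: 941
3: _
4: 940
5: _
6: 393 -> 81 -> 783
7: _
8: 600
9: _
10: _
11: _
12: _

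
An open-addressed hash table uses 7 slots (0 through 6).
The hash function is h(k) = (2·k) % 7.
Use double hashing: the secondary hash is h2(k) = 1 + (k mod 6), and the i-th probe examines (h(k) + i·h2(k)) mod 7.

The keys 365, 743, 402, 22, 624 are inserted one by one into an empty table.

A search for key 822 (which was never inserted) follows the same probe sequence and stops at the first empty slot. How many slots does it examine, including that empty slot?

365 hashes to 2; slot 2 is free → place at 2.
743 hashes to 2, h2=6; 2 taken → place at 1.
402 hashes to 6; slot 6 is free → place at 6.
22 hashes to 2, h2=5; 2 taken → place at 0.
624 hashes to 2, h2=1; 2 taken → place at 3.
Table: [22, 743, 365, 624, —, —, 402]
Lookup 822: h=6, h2=1, probe 6,0,1,2,3,4 → slot 4 empty, not found.

6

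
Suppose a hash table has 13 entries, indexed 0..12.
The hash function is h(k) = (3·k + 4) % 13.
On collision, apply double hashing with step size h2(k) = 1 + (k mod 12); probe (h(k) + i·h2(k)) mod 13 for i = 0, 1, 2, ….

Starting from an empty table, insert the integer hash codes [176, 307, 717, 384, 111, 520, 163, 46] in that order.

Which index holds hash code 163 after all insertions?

7

176 hashes to 12; slot 12 is free => place at 12.
307 hashes to 2; slot 2 is free => place at 2.
717 hashes to 10; slot 10 is free => place at 10.
384 hashes to 12, h2=1; 12 taken => place at 0.
111 hashes to 12, h2=4; 12 taken => place at 3.
520 hashes to 4; slot 4 is free => place at 4.
163 hashes to 12, h2=8; 12 taken => place at 7.
46 hashes to 12, h2=11; 12,10 taken => place at 8.
Table: [384, _, 307, 111, 520, _, _, 163, 46, _, 717, _, 176]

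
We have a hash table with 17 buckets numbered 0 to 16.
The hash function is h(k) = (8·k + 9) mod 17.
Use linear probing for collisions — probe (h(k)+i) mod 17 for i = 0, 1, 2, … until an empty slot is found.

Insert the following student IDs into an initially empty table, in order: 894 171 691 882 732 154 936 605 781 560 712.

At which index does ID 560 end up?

7

894 hashes to 4; slot 4 is free => place at 4.
171 hashes to 0; slot 0 is free => place at 0.
691 hashes to 12; slot 12 is free => place at 12.
882 hashes to 10; slot 10 is free => place at 10.
732 hashes to 0; 0 taken => place at 1.
154 hashes to 0; 0,1 taken => place at 2.
936 hashes to 0; 0,1,2 taken => place at 3.
605 hashes to 4; 4 taken => place at 5.
781 hashes to 1; 1,2,3,4,5 taken => place at 6.
560 hashes to 1; 1,2,3,4,5,6 taken => place at 7.
712 hashes to 10; 10 taken => place at 11.
Table: [171, 732, 154, 936, 894, 605, 781, 560, -, -, 882, 712, 691, -, -, -, -]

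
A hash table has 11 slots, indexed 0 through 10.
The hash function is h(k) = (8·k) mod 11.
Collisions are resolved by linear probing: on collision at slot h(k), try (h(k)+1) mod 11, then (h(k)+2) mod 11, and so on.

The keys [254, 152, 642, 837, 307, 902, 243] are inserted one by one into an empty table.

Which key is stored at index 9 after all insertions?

Insert 254: h=8, slot 8 empty → index 8.
Insert 152: h=6, slot 6 empty → index 6.
Insert 642: h=10, slot 10 empty → index 10.
Insert 837: h=8, slot 8 occupied → index 9.
Insert 307: h=3, slot 3 empty → index 3.
Insert 902: h=0, slot 0 empty → index 0.
Insert 243: h=8, slots 8,9,10,0 occupied → index 1.
Table: [902, 243, _, 307, _, _, 152, _, 254, 837, 642]

837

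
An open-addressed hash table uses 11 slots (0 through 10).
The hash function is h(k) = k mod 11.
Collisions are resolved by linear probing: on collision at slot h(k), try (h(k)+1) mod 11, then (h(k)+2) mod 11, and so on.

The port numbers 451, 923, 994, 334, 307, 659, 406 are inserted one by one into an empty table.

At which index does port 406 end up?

Insert 451: h=0, slot 0 empty → index 0.
Insert 923: h=10, slot 10 empty → index 10.
Insert 994: h=4, slot 4 empty → index 4.
Insert 334: h=4, slot 4 occupied → index 5.
Insert 307: h=10, slots 10,0 occupied → index 1.
Insert 659: h=10, slots 10,0,1 occupied → index 2.
Insert 406: h=10, slots 10,0,1,2 occupied → index 3.
Table: [451, 307, 659, 406, 994, 334, ., ., ., ., 923]

3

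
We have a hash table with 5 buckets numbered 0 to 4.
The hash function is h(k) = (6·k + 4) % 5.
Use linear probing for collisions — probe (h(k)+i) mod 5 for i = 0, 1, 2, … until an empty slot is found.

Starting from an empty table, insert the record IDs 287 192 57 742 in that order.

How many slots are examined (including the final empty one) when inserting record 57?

287: h=1 → slot 1
192: h=1, probe 1,2 → slot 2
57: h=1, probe 1,2,3 → slot 3
742: h=1, probe 1,2,3,4 → slot 4
Table: [_, 287, 192, 57, 742]

3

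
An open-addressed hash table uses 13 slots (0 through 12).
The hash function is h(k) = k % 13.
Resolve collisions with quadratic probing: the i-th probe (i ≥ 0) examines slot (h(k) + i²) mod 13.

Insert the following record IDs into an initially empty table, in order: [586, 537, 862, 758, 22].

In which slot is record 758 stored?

8

Insert 586: h=1, slot 1 empty -> index 1.
Insert 537: h=4, slot 4 empty -> index 4.
Insert 862: h=4, slot 4 occupied -> index 5.
Insert 758: h=4, slots 4,5 occupied -> index 8.
Insert 22: h=9, slot 9 empty -> index 9.
Table: [_, 586, _, _, 537, 862, _, _, 758, 22, _, _, _]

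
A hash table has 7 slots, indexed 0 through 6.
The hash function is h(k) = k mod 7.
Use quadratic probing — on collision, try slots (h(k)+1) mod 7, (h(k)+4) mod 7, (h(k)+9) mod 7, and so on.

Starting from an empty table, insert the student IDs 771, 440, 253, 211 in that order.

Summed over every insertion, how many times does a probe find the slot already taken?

Insert 771: h=1, slot 1 empty -> index 1.
Insert 440: h=6, slot 6 empty -> index 6.
Insert 253: h=1, slot 1 occupied -> index 2.
Insert 211: h=1, slots 1,2 occupied -> index 5.
Table: [-, 771, 253, -, -, 211, 440]

3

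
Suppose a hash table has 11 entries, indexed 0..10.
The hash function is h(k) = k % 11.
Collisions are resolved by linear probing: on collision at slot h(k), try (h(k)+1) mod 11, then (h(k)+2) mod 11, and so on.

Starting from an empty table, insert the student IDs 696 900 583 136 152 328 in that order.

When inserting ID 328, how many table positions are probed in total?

4

696: h=3 => slot 3
900: h=9 => slot 9
583: h=0 => slot 0
136: h=4 => slot 4
152: h=9, probe 9,10 => slot 10
328: h=9, probe 9,10,0,1 => slot 1
Table: [583, 328, -, 696, 136, -, -, -, -, 900, 152]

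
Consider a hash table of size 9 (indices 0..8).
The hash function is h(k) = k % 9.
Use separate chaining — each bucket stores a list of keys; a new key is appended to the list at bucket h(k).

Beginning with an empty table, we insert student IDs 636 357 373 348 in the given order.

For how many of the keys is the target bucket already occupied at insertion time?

636 → bucket 6
357 → bucket 6 (collision)
373 → bucket 4
348 → bucket 6 (collision)
Final buckets:
0: ∅
1: ∅
2: ∅
3: ∅
4: 373
5: ∅
6: 636 -> 357 -> 348
7: ∅
8: ∅

2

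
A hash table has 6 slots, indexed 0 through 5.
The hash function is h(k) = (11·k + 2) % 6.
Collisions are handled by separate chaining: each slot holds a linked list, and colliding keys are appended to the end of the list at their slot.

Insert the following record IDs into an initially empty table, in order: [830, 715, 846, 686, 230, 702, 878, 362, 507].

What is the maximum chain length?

5

Insert 830: h=0, bucket 0 empty → new chain.
Insert 715: h=1, bucket 1 empty → new chain.
Insert 846: h=2, bucket 2 empty → new chain.
Insert 686: h=0, bucket 0 nonempty → append to chain.
Insert 230: h=0, bucket 0 nonempty → append to chain.
Insert 702: h=2, bucket 2 nonempty → append to chain.
Insert 878: h=0, bucket 0 nonempty → append to chain.
Insert 362: h=0, bucket 0 nonempty → append to chain.
Insert 507: h=5, bucket 5 empty → new chain.
Final buckets:
0: 830 -> 686 -> 230 -> 878 -> 362
1: 715
2: 846 -> 702
3: ∅
4: ∅
5: 507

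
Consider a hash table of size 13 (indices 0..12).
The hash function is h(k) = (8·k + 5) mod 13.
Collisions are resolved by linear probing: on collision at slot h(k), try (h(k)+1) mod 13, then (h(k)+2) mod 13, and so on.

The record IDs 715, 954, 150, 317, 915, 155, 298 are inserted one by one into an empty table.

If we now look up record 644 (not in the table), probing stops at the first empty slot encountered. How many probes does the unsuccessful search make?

Insert 715: h=5, slot 5 empty → index 5.
Insert 954: h=6, slot 6 empty → index 6.
Insert 150: h=9, slot 9 empty → index 9.
Insert 317: h=6, slot 6 occupied → index 7.
Insert 915: h=6, slots 6,7 occupied → index 8.
Insert 155: h=10, slot 10 empty → index 10.
Insert 298: h=10, slot 10 occupied → index 11.
Table: [_, _, _, _, _, 715, 954, 317, 915, 150, 155, 298, _]
Lookup 644: h=9, probe 9,10,11,12 → slot 12 empty, not found.

4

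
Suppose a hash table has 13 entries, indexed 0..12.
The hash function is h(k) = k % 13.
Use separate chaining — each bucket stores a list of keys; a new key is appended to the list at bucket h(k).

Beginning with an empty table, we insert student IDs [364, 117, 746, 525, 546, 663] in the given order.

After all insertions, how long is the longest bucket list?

Insert 364: h=0, bucket 0 empty -> new chain.
Insert 117: h=0, bucket 0 nonempty -> append to chain.
Insert 746: h=5, bucket 5 empty -> new chain.
Insert 525: h=5, bucket 5 nonempty -> append to chain.
Insert 546: h=0, bucket 0 nonempty -> append to chain.
Insert 663: h=0, bucket 0 nonempty -> append to chain.
Final buckets:
0: 364 -> 117 -> 546 -> 663
1: -
2: -
3: -
4: -
5: 746 -> 525
6: -
7: -
8: -
9: -
10: -
11: -
12: -

4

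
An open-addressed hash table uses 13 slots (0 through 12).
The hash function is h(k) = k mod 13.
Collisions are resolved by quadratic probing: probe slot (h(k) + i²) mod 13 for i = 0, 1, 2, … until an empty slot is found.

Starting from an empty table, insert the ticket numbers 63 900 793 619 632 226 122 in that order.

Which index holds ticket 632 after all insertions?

9

Insert 63: h=11, slot 11 empty => index 11.
Insert 900: h=3, slot 3 empty => index 3.
Insert 793: h=0, slot 0 empty => index 0.
Insert 619: h=8, slot 8 empty => index 8.
Insert 632: h=8, slot 8 occupied => index 9.
Insert 226: h=5, slot 5 empty => index 5.
Insert 122: h=5, slot 5 occupied => index 6.
Table: [793, ∅, ∅, 900, ∅, 226, 122, ∅, 619, 632, ∅, 63, ∅]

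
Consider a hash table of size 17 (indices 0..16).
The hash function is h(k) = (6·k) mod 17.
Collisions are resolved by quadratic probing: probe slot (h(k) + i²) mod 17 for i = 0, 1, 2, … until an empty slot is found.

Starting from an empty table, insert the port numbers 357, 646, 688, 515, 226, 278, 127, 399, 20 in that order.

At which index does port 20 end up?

10

357 hashes to 0; slot 0 is free → place at 0.
646 hashes to 0; 0 taken → place at 1.
688 hashes to 14; slot 14 is free → place at 14.
515 hashes to 13; slot 13 is free → place at 13.
226 hashes to 13; 13,14,0 taken → place at 5.
278 hashes to 2; slot 2 is free → place at 2.
127 hashes to 14; 14 taken → place at 15.
399 hashes to 14; 14,15,1 taken → place at 6.
20 hashes to 1; 1,2,5 taken → place at 10.
Table: [357, 646, 278, _, _, 226, 399, _, _, _, 20, _, _, 515, 688, 127, _]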